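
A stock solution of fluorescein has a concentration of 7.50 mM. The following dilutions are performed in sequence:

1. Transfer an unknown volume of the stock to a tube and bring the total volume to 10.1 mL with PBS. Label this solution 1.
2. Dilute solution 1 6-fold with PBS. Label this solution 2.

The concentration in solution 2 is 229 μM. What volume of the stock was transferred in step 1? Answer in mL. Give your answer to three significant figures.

Step 1: v brought to 10.1 mL → factor = 10.1 mL/v
Step 2: 6-fold → factor 6
Product of known-step factors = 6
Overall factor = 7.50 mM / (229 μM) = 32.751
Step-1 factor = 32.751 / 6 = 5.4585
v = 10.1 mL / 5.4585 = 1.85 mL

1.85 mL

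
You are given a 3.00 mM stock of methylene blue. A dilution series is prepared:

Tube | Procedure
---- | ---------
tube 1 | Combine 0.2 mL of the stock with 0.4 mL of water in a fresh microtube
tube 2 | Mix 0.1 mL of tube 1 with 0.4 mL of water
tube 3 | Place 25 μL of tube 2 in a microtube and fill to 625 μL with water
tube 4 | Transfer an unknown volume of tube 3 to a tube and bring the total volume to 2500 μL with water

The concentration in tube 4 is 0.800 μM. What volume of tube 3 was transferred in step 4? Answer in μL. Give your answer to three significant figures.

250 μL

Step 1: 0.2 mL + 0.4 mL = 0.6 mL total → factor 0.6/0.2 = 3
Step 2: 0.1 mL + 0.4 mL = 0.5 mL total → factor 0.5/0.1 = 5
Step 3: 25 μL brought to 625 μL → factor 625/25 = 25
Step 4: v brought to 2500 μL → factor = 2500 μL/v
Product of known-step factors = 375
Overall factor = 3.00 mM / (0.800 μM) = 3750
Step-4 factor = 3750 / 375 = 10
v = 2500 μL / 10 = 250 μL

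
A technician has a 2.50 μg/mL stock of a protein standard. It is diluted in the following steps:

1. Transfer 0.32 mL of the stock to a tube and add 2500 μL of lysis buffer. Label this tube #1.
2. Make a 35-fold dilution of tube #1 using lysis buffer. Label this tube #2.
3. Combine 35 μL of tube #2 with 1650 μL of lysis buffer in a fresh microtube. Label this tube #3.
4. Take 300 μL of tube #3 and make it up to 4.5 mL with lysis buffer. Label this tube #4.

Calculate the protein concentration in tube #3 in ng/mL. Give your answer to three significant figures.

0.168 ng/mL

Step 1: 0.32 mL + 2500 μL = 2.82 mL total → factor 2.82/0.32 = 8.8125
Step 2: 35-fold → factor 35
Step 3: 35 μL + 1650 μL = 1685 μL total → factor 1685/35 = 48.143
Dilution factor through tube #3 = 8.8125 × 35 × 48.143 = 14849
[tube #3] = 2.50 μg/mL / 14849 = 0.0001684 μg/mL = 0.168 ng/mL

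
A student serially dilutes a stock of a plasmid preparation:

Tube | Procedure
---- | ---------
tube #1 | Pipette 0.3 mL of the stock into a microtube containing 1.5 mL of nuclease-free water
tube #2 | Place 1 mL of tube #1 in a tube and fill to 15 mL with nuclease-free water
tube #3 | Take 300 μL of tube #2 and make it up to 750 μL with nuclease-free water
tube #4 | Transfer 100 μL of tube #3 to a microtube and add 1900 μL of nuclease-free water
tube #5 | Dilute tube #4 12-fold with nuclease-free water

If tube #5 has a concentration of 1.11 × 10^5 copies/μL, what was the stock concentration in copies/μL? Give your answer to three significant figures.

5.99 × 10^9 copies/μL

Step 1: 0.3 mL + 1.5 mL = 1.8 mL total → factor 1.8/0.3 = 6
Step 2: 1 mL brought to 15 mL → factor 15/1 = 15
Step 3: 300 μL brought to 750 μL → factor 750/300 = 2.5
Step 4: 100 μL + 1900 μL = 2000 μL total → factor 2000/100 = 20
Step 5: 12-fold → factor 12
Overall dilution factor = 6 × 15 × 2.5 × 20 × 12 = 54000
Stock = 1.11 × 10^5 copies/μL × 54000 = 5.99 × 10^9 copies/μL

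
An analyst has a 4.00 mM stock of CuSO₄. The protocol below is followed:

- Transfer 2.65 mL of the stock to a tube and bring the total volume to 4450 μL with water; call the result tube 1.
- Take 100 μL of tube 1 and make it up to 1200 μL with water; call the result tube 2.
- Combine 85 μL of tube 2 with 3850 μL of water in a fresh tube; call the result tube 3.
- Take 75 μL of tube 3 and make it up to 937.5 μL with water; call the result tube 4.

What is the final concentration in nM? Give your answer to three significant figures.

Step 1: 2.65 mL brought to 4450 μL → factor 4.45/2.65 = 1.6792
Step 2: 100 μL brought to 1200 μL → factor 1200/100 = 12
Step 3: 85 μL + 3850 μL = 3935 μL total → factor 3935/85 = 46.294
Step 4: 75 μL brought to 937.5 μL → factor 937.5/75 = 12.5
Overall dilution factor = 1.6792 × 12 × 46.294 × 12.5 = 11661
Final = 4.00 mM / 11661 = 0.0003430 mM = 343 nM

343 nM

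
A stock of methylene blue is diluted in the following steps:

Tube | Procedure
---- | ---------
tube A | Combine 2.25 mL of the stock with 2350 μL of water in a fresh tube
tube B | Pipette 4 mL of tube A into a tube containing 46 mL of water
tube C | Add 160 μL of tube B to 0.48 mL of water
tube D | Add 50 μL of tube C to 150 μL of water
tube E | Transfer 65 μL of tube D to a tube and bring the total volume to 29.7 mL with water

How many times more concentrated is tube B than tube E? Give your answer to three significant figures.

7.31 × 10^3

Step 1: 2.25 mL + 2350 μL = 4.6 mL total → factor 4.6/2.25 = 2.0444
Step 2: 4 mL + 46 mL = 50 mL total → factor 50/4 = 12.5
Step 3: 160 μL + 0.48 mL = 640 μL total → factor 640/160 = 4
Step 4: 50 μL + 150 μL = 200 μL total → factor 200/50 = 4
Step 5: 65 μL brought to 29.7 mL → factor 29700/65 = 456.92
Dilution factor to tube B = 25.556; to tube E = 1.8683 × 10^5
[tube B]/[tube E] = (factor to tube E)/(factor to tube B) = 1.8683 × 10^5/25.556 = 7.31 × 10^3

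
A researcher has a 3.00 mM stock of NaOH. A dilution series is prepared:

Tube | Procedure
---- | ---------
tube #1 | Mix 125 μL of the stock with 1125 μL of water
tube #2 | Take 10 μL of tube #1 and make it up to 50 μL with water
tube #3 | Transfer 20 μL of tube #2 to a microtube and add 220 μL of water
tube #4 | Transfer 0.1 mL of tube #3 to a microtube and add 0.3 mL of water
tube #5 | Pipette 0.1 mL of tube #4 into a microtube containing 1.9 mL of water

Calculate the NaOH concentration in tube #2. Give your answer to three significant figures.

0.0600 mM

Step 1: 125 μL + 1125 μL = 1250 μL total → factor 1250/125 = 10
Step 2: 10 μL brought to 50 μL → factor 50/10 = 5
Dilution factor through tube #2 = 10 × 5 = 50
[tube #2] = 3.00 mM / 50 = 0.0600 mM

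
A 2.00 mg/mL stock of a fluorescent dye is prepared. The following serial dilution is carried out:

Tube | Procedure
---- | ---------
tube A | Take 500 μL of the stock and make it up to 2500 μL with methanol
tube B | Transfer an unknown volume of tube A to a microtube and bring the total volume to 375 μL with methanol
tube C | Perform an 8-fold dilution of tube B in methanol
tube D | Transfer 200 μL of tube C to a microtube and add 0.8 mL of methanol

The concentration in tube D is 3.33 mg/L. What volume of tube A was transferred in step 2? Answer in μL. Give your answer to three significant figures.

Step 1: 500 μL brought to 2500 μL → factor 2500/500 = 5
Step 2: v brought to 375 μL → factor = 375 μL/v
Step 3: 8-fold → factor 8
Step 4: 200 μL + 0.8 mL = 1000 μL total → factor 1000/200 = 5
Product of known-step factors = 200
Overall factor = 2.00 mg/mL / (3.33 mg/L) = 600.6
Step-2 factor = 600.6 / 200 = 3.003
v = 375 μL / 3.003 = 125 μL

125 μL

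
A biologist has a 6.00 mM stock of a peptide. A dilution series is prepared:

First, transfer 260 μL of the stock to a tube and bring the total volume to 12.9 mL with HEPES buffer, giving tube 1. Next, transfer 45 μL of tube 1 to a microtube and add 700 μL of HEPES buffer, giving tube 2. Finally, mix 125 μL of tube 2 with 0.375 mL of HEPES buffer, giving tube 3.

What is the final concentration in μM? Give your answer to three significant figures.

1.83 μM

Step 1: 260 μL brought to 12.9 mL → factor 12900/260 = 49.615
Step 2: 45 μL + 700 μL = 745 μL total → factor 745/45 = 16.556
Step 3: 125 μL + 0.375 mL = 500 μL total → factor 500/125 = 4
Overall dilution factor = 49.615 × 16.556 × 4 = 3285.6
Final = 6.00 mM / 3285.6 = 0.001826 mM = 1.83 μM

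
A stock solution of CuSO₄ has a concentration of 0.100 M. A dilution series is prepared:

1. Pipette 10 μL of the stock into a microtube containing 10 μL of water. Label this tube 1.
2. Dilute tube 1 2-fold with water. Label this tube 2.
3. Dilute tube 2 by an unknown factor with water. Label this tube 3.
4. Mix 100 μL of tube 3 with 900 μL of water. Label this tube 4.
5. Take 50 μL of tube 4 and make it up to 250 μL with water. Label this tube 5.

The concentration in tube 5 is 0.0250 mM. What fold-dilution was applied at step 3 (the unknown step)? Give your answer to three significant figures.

20.0-fold

Step 1: 10 μL + 10 μL = 20 μL total → factor 20/10 = 2
Step 2: 2-fold → factor 2
Step 3: unknown factor x
Step 4: 100 μL + 900 μL = 1000 μL total → factor 1000/100 = 10
Step 5: 50 μL brought to 250 μL → factor 250/50 = 5
Product of known-step factors = 200
Overall factor = 0.100 M / (0.0250 mM) = 4000
x = 4000 / 200 = 20.0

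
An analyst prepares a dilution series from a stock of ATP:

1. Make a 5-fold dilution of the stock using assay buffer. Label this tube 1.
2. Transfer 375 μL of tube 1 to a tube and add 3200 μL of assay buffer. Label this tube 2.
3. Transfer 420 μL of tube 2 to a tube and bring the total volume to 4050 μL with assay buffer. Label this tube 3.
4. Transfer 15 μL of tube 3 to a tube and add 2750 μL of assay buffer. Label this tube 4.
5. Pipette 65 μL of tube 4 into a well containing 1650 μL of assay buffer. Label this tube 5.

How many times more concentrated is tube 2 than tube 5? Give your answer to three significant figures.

4.69 × 10^4

Step 1: 5-fold → factor 5
Step 2: 375 μL + 3200 μL = 3575 μL total → factor 3575/375 = 9.5333
Step 3: 420 μL brought to 4050 μL → factor 4050/420 = 9.6429
Step 4: 15 μL + 2750 μL = 2765 μL total → factor 2765/15 = 184.33
Step 5: 65 μL + 1650 μL = 1715 μL total → factor 1715/65 = 26.385
Dilution factor to tube 2 = 47.667; to tube 5 = 2.2355 × 10^6
[tube 2]/[tube 5] = (factor to tube 5)/(factor to tube 2) = 2.2355 × 10^6/47.667 = 4.69 × 10^4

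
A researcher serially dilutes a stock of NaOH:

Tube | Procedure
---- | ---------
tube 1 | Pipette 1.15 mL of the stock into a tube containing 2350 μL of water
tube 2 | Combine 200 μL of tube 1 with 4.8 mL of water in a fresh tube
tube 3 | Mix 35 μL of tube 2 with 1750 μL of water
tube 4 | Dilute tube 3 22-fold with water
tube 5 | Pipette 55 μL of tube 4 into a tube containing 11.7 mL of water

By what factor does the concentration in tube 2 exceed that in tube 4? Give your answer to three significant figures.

1.12 × 10^3

Step 1: 1.15 mL + 2350 μL = 3.5 mL total → factor 3.5/1.15 = 3.0435
Step 2: 200 μL + 4.8 mL = 5000 μL total → factor 5000/200 = 25
Step 3: 35 μL + 1750 μL = 1785 μL total → factor 1785/35 = 51
Step 4: 22-fold → factor 22
Dilution factor to tube 2 = 76.087; to tube 4 = 85370
[tube 2]/[tube 4] = (factor to tube 4)/(factor to tube 2) = 85370/76.087 = 1.12 × 10^3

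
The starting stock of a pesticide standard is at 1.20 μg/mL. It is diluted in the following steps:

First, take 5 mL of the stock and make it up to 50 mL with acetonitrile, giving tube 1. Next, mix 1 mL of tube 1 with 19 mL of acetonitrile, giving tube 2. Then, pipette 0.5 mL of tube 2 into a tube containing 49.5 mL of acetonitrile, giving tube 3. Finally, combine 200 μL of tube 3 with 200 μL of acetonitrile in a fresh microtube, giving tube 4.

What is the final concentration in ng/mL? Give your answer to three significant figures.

Step 1: 5 mL brought to 50 mL → factor 50/5 = 10
Step 2: 1 mL + 19 mL = 20 mL total → factor 20/1 = 20
Step 3: 0.5 mL + 49.5 mL = 50 mL total → factor 50/0.5 = 100
Step 4: 200 μL + 200 μL = 400 μL total → factor 400/200 = 2
Overall dilution factor = 10 × 20 × 100 × 2 = 40000
Final = 1.20 μg/mL / 40000 = 3.000 × 10^-5 μg/mL = 0.0300 ng/mL

0.0300 ng/mL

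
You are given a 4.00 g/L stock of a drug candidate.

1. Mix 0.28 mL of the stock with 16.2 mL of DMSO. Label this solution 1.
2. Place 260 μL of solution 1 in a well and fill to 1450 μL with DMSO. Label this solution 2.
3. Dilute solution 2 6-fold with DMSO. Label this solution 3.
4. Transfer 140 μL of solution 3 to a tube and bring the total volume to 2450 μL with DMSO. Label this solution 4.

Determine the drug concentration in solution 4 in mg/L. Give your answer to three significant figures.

Step 1: 0.28 mL + 16.2 mL = 16.48 mL total → factor 16.48/0.28 = 58.857
Step 2: 260 μL brought to 1450 μL → factor 1450/260 = 5.5769
Step 3: 6-fold → factor 6
Step 4: 140 μL brought to 2450 μL → factor 2450/140 = 17.5
Overall dilution factor = 58.857 × 5.5769 × 6 × 17.5 = 34465
Final = 4.00 g/L / 34465 = 0.0001161 g/L = 0.116 mg/L

0.116 mg/L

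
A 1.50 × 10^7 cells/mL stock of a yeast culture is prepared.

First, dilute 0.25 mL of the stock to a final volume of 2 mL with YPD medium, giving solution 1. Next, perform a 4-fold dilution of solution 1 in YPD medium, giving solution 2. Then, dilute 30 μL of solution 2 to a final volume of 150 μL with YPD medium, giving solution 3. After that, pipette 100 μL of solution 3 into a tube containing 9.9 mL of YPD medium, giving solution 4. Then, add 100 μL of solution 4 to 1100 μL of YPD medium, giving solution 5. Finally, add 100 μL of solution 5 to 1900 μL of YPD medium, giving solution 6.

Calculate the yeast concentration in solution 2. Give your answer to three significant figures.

Step 1: 0.25 mL brought to 2 mL → factor 2/0.25 = 8
Step 2: 4-fold → factor 4
Dilution factor through solution 2 = 8 × 4 = 32
[solution 2] = 1.50 × 10^7 cells/mL / 32 = 4.69 × 10^5 cells/mL

4.69 × 10^5 cells/mL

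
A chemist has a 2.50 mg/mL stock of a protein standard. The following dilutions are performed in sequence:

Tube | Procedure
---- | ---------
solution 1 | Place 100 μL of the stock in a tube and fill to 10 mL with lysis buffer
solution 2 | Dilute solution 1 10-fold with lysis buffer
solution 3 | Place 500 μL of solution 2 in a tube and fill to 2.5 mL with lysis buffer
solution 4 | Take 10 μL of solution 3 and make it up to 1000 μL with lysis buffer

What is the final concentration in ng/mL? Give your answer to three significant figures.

5.00 ng/mL

Step 1: 100 μL brought to 10 mL → factor 10000/100 = 100
Step 2: 10-fold → factor 10
Step 3: 500 μL brought to 2.5 mL → factor 2500/500 = 5
Step 4: 10 μL brought to 1000 μL → factor 1000/10 = 100
Overall dilution factor = 100 × 10 × 5 × 100 = 5 × 10^5
Final = 2.50 mg/mL / 5 × 10^5 = 5.000 × 10^-6 mg/mL = 5.00 ng/mL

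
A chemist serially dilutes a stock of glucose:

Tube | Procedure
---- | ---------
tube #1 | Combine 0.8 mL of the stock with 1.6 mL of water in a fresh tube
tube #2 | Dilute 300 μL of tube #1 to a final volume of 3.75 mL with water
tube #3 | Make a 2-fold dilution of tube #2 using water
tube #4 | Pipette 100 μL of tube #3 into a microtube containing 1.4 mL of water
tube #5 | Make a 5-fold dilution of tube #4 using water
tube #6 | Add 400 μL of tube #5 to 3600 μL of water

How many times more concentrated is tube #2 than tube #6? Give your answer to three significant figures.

1.50 × 10^3

Step 1: 0.8 mL + 1.6 mL = 2.4 mL total → factor 2.4/0.8 = 3
Step 2: 300 μL brought to 3.75 mL → factor 3750/300 = 12.5
Step 3: 2-fold → factor 2
Step 4: 100 μL + 1.4 mL = 1500 μL total → factor 1500/100 = 15
Step 5: 5-fold → factor 5
Step 6: 400 μL + 3600 μL = 4000 μL total → factor 4000/400 = 10
Dilution factor to tube #2 = 37.5; to tube #6 = 56250
[tube #2]/[tube #6] = (factor to tube #6)/(factor to tube #2) = 56250/37.5 = 1.50 × 10^3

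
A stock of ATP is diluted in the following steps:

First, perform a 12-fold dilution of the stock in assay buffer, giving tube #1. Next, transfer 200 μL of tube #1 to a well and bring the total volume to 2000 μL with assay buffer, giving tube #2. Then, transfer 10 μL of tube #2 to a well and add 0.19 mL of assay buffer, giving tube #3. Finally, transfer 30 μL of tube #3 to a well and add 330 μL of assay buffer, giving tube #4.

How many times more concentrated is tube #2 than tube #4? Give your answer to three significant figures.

Step 1: 12-fold → factor 12
Step 2: 200 μL brought to 2000 μL → factor 2000/200 = 10
Step 3: 10 μL + 0.19 mL = 200 μL total → factor 200/10 = 20
Step 4: 30 μL + 330 μL = 360 μL total → factor 360/30 = 12
Dilution factor to tube #2 = 120; to tube #4 = 28800
[tube #2]/[tube #4] = (factor to tube #4)/(factor to tube #2) = 28800/120 = 240

240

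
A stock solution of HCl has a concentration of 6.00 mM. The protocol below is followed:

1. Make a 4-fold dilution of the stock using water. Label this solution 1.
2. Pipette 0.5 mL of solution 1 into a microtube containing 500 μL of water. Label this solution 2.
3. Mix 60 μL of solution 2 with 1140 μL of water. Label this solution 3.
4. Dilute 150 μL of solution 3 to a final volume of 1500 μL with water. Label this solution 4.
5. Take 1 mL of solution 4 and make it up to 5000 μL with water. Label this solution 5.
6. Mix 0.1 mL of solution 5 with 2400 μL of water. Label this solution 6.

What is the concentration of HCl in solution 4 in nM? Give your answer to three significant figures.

Step 1: 4-fold → factor 4
Step 2: 0.5 mL + 500 μL = 1 mL total → factor 1/0.5 = 2
Step 3: 60 μL + 1140 μL = 1200 μL total → factor 1200/60 = 20
Step 4: 150 μL brought to 1500 μL → factor 1500/150 = 10
Dilution factor through solution 4 = 4 × 2 × 20 × 10 = 1600
[solution 4] = 6.00 mM / 1600 = 0.003750 mM = 3.75 × 10^3 nM

3.75 × 10^3 nM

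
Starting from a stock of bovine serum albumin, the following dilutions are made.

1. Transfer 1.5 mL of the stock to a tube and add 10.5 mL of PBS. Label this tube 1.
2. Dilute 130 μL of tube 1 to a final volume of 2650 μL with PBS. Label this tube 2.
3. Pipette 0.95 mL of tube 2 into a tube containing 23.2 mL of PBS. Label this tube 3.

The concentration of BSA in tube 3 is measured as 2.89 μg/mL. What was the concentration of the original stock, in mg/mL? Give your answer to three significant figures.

Step 1: 1.5 mL + 10.5 mL = 12 mL total → factor 12/1.5 = 8
Step 2: 130 μL brought to 2650 μL → factor 2650/130 = 20.385
Step 3: 0.95 mL + 23.2 mL = 24.15 mL total → factor 24.15/0.95 = 25.421
Overall dilution factor = 8 × 20.385 × 25.421 = 4145.6
Stock = 2.89 μg/mL × 4145.6 = 1.198 × 10^4 μg/mL = 12.0 mg/mL

12.0 mg/mL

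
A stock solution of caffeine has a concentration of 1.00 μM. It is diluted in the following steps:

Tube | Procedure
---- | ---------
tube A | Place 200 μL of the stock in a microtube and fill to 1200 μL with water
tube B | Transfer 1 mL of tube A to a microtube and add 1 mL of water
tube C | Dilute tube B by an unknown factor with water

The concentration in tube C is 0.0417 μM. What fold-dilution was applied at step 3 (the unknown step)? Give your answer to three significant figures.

2.00-fold

Step 1: 200 μL brought to 1200 μL → factor 1200/200 = 6
Step 2: 1 mL + 1 mL = 2 mL total → factor 2/1 = 2
Step 3: unknown factor x
Product of known-step factors = 12
Overall factor = 1.00 μM / (0.0417 μM) = 23.981
x = 23.981 / 12 = 2.00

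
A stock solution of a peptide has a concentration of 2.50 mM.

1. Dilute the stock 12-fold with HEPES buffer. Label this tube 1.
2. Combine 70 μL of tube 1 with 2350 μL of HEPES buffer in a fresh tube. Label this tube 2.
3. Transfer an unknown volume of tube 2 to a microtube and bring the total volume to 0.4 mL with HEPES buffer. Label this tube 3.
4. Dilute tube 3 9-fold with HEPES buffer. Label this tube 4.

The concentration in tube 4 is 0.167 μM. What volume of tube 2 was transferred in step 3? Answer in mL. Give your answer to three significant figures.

Step 1: 12-fold → factor 12
Step 2: 70 μL + 2350 μL = 2420 μL total → factor 2420/70 = 34.571
Step 3: v brought to 0.4 mL → factor = 0.4 mL/v
Step 4: 9-fold → factor 9
Product of known-step factors = 3733.7
Overall factor = 2.50 mM / (0.167 μM) = 14970
Step-3 factor = 14970 / 3733.7 = 4.0094
v = 0.4 mL / 4.0094 = 0.0998 mL

0.0998 mL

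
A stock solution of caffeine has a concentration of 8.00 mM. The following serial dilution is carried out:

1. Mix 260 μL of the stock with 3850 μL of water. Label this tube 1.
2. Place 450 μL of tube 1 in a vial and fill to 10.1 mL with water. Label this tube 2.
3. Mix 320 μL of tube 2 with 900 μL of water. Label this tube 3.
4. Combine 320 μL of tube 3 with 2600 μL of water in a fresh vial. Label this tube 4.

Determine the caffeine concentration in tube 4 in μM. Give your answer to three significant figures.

0.648 μM

Step 1: 260 μL + 3850 μL = 4110 μL total → factor 4110/260 = 15.808
Step 2: 450 μL brought to 10.1 mL → factor 10100/450 = 22.444
Step 3: 320 μL + 900 μL = 1220 μL total → factor 1220/320 = 3.8125
Step 4: 320 μL + 2600 μL = 2920 μL total → factor 2920/320 = 9.125
Overall dilution factor = 15.808 × 22.444 × 3.8125 × 9.125 = 12343
Final = 8.00 mM / 12343 = 0.0006481 mM = 0.648 μM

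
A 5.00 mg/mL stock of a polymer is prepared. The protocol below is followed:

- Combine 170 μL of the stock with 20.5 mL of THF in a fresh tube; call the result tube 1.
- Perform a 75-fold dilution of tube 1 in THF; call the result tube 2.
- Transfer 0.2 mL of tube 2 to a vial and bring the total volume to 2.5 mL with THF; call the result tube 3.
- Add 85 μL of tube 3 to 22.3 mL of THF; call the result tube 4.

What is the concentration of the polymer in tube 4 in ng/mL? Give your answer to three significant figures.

Step 1: 170 μL + 20.5 mL = 20670 μL total → factor 20670/170 = 121.59
Step 2: 75-fold → factor 75
Step 3: 0.2 mL brought to 2.5 mL → factor 2.5/0.2 = 12.5
Step 4: 85 μL + 22.3 mL = 22385 μL total → factor 22385/85 = 263.35
Overall dilution factor = 121.59 × 75 × 12.5 × 263.35 = 3.0019 × 10^7
Final = 5.00 mg/mL / 3.0019 × 10^7 = 1.666 × 10^-7 mg/mL = 0.167 ng/mL

0.167 ng/mL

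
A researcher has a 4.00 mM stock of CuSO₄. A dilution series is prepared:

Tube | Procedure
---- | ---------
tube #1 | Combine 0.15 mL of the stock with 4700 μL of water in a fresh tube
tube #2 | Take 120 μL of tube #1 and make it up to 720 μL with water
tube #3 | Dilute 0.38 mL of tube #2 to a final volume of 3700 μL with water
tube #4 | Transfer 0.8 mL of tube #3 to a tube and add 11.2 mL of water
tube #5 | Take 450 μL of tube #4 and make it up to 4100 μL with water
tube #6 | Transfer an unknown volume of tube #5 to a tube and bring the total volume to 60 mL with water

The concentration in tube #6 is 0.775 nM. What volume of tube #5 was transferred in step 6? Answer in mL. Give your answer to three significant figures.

3.00 mL

Step 1: 0.15 mL + 4700 μL = 4.85 mL total → factor 4.85/0.15 = 32.333
Step 2: 120 μL brought to 720 μL → factor 720/120 = 6
Step 3: 0.38 mL brought to 3700 μL → factor 3.7/0.38 = 9.7368
Step 4: 0.8 mL + 11.2 mL = 12 mL total → factor 12/0.8 = 15
Step 5: 450 μL brought to 4100 μL → factor 4100/450 = 9.1111
Step 6: v brought to 60 mL → factor = 60 mL/v
Product of known-step factors = 2.5816 × 10^5
Overall factor = 4.00 mM / (0.775 nM) = 5.1613 × 10^6
Step-6 factor = 5.1613 × 10^6 / 2.5816 × 10^5 = 19.993
v = 60 mL / 19.993 = 3.00 mL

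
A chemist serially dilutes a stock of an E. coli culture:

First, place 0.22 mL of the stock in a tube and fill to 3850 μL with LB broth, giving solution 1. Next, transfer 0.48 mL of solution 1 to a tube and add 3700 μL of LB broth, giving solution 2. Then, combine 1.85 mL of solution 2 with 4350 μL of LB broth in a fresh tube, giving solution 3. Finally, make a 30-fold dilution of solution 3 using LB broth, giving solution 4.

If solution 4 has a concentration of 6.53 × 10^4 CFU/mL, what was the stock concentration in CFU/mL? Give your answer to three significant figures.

Step 1: 0.22 mL brought to 3850 μL → factor 3.85/0.22 = 17.5
Step 2: 0.48 mL + 3700 μL = 4.18 mL total → factor 4.18/0.48 = 8.7083
Step 3: 1.85 mL + 4350 μL = 6.2 mL total → factor 6.2/1.85 = 3.3514
Step 4: 30-fold → factor 30
Overall dilution factor = 17.5 × 8.7083 × 3.3514 × 30 = 15322
Stock = 6.53 × 10^4 CFU/mL × 15322 = 1.00 × 10^9 CFU/mL

1.00 × 10^9 CFU/mL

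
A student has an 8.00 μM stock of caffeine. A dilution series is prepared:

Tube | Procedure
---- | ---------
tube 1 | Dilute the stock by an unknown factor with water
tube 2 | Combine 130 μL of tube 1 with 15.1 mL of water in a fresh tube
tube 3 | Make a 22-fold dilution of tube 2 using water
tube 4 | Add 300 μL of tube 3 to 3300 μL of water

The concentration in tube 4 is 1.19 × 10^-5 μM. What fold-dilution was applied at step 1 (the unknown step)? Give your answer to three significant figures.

Step 1: unknown factor x
Step 2: 130 μL + 15.1 mL = 15230 μL total → factor 15230/130 = 117.15
Step 3: 22-fold → factor 22
Step 4: 300 μL + 3300 μL = 3600 μL total → factor 3600/300 = 12
Product of known-step factors = 30929
Overall factor = 8.00 μM / (1.19 × 10^-5 μM) = 6.7227 × 10^5
x = 6.7227 × 10^5 / 30929 = 21.7

21.7-fold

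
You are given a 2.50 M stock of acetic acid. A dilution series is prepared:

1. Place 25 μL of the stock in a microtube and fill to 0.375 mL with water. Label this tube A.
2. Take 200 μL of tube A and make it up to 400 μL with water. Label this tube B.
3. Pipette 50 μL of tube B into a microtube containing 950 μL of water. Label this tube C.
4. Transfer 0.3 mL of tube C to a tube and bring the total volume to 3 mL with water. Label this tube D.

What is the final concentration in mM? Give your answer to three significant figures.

0.417 mM

Step 1: 25 μL brought to 0.375 mL → factor 375/25 = 15
Step 2: 200 μL brought to 400 μL → factor 400/200 = 2
Step 3: 50 μL + 950 μL = 1000 μL total → factor 1000/50 = 20
Step 4: 0.3 mL brought to 3 mL → factor 3/0.3 = 10
Overall dilution factor = 15 × 2 × 20 × 10 = 6000
Final = 2.50 M / 6000 = 0.0004167 M = 0.417 mM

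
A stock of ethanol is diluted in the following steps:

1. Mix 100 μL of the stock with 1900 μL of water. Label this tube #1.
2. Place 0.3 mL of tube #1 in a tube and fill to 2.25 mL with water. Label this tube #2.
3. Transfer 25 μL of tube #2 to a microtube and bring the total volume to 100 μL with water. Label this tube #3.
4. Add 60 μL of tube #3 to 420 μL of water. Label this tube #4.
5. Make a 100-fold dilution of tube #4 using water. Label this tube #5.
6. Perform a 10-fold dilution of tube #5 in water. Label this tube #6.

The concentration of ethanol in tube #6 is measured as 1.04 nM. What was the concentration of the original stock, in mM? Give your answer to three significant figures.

Step 1: 100 μL + 1900 μL = 2000 μL total → factor 2000/100 = 20
Step 2: 0.3 mL brought to 2.25 mL → factor 2.25/0.3 = 7.5
Step 3: 25 μL brought to 100 μL → factor 100/25 = 4
Step 4: 60 μL + 420 μL = 480 μL total → factor 480/60 = 8
Step 5: 100-fold → factor 100
Step 6: 10-fold → factor 10
Overall dilution factor = 20 × 7.5 × 4 × 8 × 100 × 10 = 4.8 × 10^6
Stock = 1.04 nM × 4.8 × 10^6 = 4.992 × 10^6 nM = 4.99 mM

4.99 mM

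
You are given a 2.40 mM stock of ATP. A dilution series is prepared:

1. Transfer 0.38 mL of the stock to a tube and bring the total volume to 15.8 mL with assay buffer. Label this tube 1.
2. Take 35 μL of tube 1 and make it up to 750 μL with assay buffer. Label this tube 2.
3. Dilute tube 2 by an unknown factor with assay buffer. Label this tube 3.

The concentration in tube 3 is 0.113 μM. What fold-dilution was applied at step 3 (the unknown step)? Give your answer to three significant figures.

23.8-fold

Step 1: 0.38 mL brought to 15.8 mL → factor 15.8/0.38 = 41.579
Step 2: 35 μL brought to 750 μL → factor 750/35 = 21.429
Step 3: unknown factor x
Product of known-step factors = 890.98
Overall factor = 2.40 mM / (0.113 μM) = 21239
x = 21239 / 890.98 = 23.8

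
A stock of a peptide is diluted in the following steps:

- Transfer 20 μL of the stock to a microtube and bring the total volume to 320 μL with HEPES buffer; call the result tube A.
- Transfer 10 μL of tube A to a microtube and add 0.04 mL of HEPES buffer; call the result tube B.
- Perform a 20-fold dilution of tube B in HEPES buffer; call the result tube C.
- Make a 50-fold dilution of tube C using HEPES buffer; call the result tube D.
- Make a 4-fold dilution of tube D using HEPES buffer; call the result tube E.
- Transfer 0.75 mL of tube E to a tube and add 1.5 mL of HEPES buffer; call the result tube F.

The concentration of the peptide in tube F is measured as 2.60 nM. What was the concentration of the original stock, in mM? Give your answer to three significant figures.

2.50 mM

Step 1: 20 μL brought to 320 μL → factor 320/20 = 16
Step 2: 10 μL + 0.04 mL = 50 μL total → factor 50/10 = 5
Step 3: 20-fold → factor 20
Step 4: 50-fold → factor 50
Step 5: 4-fold → factor 4
Step 6: 0.75 mL + 1.5 mL = 2.25 mL total → factor 2.25/0.75 = 3
Overall dilution factor = 16 × 5 × 20 × 50 × 4 × 3 = 9.6 × 10^5
Stock = 2.60 nM × 9.6 × 10^5 = 2.496 × 10^6 nM = 2.50 mM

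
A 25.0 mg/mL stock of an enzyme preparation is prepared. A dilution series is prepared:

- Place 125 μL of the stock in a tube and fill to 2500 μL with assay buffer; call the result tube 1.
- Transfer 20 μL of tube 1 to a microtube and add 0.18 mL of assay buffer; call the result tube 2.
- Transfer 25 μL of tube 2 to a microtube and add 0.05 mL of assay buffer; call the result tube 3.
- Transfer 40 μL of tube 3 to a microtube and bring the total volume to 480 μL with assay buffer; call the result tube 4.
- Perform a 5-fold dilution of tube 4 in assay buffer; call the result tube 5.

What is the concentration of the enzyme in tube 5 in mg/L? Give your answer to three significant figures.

0.694 mg/L

Step 1: 125 μL brought to 2500 μL → factor 2500/125 = 20
Step 2: 20 μL + 0.18 mL = 200 μL total → factor 200/20 = 10
Step 3: 25 μL + 0.05 mL = 75 μL total → factor 75/25 = 3
Step 4: 40 μL brought to 480 μL → factor 480/40 = 12
Step 5: 5-fold → factor 5
Overall dilution factor = 20 × 10 × 3 × 12 × 5 = 36000
Final = 25.0 mg/mL / 36000 = 0.0006944 mg/mL = 0.694 mg/L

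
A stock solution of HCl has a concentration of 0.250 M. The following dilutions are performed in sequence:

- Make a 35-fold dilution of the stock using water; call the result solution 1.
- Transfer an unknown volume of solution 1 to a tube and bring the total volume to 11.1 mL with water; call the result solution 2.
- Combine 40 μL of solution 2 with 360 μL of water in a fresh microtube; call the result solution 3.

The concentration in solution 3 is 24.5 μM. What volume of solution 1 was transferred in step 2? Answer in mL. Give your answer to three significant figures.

0.381 mL

Step 1: 35-fold → factor 35
Step 2: v brought to 11.1 mL → factor = 11.1 mL/v
Step 3: 40 μL + 360 μL = 400 μL total → factor 400/40 = 10
Product of known-step factors = 350
Overall factor = 0.250 M / (24.5 μM) = 10204
Step-2 factor = 10204 / 350 = 29.155
v = 11.1 mL / 29.155 = 0.381 mL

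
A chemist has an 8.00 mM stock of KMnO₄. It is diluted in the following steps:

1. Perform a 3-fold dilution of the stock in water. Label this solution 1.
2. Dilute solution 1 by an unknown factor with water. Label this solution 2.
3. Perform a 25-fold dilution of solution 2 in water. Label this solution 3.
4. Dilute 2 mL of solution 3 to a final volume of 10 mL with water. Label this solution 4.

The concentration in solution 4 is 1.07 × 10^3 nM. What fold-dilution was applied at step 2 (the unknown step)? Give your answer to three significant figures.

19.9-fold

Step 1: 3-fold → factor 3
Step 2: unknown factor x
Step 3: 25-fold → factor 25
Step 4: 2 mL brought to 10 mL → factor 10/2 = 5
Product of known-step factors = 375
Overall factor = 8.00 mM / (1.07 × 10^3 nM) = 7476.6
x = 7476.6 / 375 = 19.9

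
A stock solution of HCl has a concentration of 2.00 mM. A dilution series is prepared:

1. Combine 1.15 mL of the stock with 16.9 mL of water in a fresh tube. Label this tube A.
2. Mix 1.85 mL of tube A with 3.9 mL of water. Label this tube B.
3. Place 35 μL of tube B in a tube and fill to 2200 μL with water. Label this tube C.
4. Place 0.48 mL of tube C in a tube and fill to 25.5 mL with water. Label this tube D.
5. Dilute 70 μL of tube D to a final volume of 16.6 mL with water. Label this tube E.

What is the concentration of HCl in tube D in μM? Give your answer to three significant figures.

Step 1: 1.15 mL + 16.9 mL = 18.05 mL total → factor 18.05/1.15 = 15.696
Step 2: 1.85 mL + 3.9 mL = 5.75 mL total → factor 5.75/1.85 = 3.1081
Step 3: 35 μL brought to 2200 μL → factor 2200/35 = 62.857
Step 4: 0.48 mL brought to 25.5 mL → factor 25.5/0.48 = 53.125
Dilution factor through tube D = 15.696 × 3.1081 × 62.857 × 53.125 = 1.629 × 10^5
[tube D] = 2.00 mM / 1.629 × 10^5 = 1.228 × 10^-5 mM = 0.0123 μM

0.0123 μM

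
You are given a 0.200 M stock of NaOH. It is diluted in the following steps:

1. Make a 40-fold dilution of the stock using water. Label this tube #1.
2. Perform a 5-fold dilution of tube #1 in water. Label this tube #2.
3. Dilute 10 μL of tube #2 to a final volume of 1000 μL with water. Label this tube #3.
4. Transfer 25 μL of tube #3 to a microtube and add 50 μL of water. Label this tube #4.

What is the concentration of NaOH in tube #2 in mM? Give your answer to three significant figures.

Step 1: 40-fold → factor 40
Step 2: 5-fold → factor 5
Dilution factor through tube #2 = 40 × 5 = 200
[tube #2] = 0.200 M / 200 = 0.001000 M = 1.00 mM

1.00 mM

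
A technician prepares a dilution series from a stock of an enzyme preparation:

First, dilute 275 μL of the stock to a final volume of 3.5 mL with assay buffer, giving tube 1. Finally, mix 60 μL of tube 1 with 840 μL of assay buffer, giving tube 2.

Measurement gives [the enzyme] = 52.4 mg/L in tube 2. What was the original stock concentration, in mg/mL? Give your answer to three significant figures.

10.0 mg/mL

Step 1: 275 μL brought to 3.5 mL → factor 3500/275 = 12.727
Step 2: 60 μL + 840 μL = 900 μL total → factor 900/60 = 15
Overall dilution factor = 12.727 × 15 = 190.91
Stock = 52.4 mg/L × 190.91 = 1.000 × 10^4 mg/L = 10.0 mg/mL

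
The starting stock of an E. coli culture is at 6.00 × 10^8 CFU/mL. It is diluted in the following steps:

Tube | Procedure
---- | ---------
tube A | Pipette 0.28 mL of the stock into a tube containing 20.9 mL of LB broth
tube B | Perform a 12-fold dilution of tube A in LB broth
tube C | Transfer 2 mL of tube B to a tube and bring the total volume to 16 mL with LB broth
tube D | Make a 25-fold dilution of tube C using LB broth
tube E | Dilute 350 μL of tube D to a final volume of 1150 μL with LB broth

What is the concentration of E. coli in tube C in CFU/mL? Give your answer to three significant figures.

8.26 × 10^4 CFU/mL

Step 1: 0.28 mL + 20.9 mL = 21.18 mL total → factor 21.18/0.28 = 75.643
Step 2: 12-fold → factor 12
Step 3: 2 mL brought to 16 mL → factor 16/2 = 8
Dilution factor through tube C = 75.643 × 12 × 8 = 7261.7
[tube C] = 6.00 × 10^8 CFU/mL / 7261.7 = 8.26 × 10^4 CFU/mL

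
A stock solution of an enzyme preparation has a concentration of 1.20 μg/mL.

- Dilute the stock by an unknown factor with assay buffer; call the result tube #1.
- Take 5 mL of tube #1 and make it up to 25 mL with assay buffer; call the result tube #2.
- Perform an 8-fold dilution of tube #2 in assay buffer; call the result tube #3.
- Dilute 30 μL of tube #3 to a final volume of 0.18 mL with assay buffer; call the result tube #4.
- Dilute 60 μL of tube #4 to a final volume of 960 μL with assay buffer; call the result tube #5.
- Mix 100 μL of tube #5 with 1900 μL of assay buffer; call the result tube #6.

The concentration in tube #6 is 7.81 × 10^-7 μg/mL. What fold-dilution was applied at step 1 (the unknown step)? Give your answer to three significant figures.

20.0-fold

Step 1: unknown factor x
Step 2: 5 mL brought to 25 mL → factor 25/5 = 5
Step 3: 8-fold → factor 8
Step 4: 30 μL brought to 0.18 mL → factor 180/30 = 6
Step 5: 60 μL brought to 960 μL → factor 960/60 = 16
Step 6: 100 μL + 1900 μL = 2000 μL total → factor 2000/100 = 20
Product of known-step factors = 76800
Overall factor = 1.20 μg/mL / (7.81 × 10^-7 μg/mL) = 1.5365 × 10^6
x = 1.5365 × 10^6 / 76800 = 20.0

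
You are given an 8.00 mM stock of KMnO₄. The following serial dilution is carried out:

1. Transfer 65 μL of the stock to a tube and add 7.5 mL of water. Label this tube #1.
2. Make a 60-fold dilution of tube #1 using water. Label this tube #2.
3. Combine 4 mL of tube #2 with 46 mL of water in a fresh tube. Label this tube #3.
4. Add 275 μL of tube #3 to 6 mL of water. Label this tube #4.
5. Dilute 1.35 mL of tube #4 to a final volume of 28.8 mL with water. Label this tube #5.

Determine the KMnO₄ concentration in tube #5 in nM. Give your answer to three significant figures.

0.188 nM

Step 1: 65 μL + 7.5 mL = 7565 μL total → factor 7565/65 = 116.38
Step 2: 60-fold → factor 60
Step 3: 4 mL + 46 mL = 50 mL total → factor 50/4 = 12.5
Step 4: 275 μL + 6 mL = 6275 μL total → factor 6275/275 = 22.818
Step 5: 1.35 mL brought to 28.8 mL → factor 28.8/1.35 = 21.333
Overall dilution factor = 116.38 × 60 × 12.5 × 22.818 × 21.333 = 4.2491 × 10^7
Final = 8.00 mM / 4.2491 × 10^7 = 1.883 × 10^-7 mM = 0.188 nM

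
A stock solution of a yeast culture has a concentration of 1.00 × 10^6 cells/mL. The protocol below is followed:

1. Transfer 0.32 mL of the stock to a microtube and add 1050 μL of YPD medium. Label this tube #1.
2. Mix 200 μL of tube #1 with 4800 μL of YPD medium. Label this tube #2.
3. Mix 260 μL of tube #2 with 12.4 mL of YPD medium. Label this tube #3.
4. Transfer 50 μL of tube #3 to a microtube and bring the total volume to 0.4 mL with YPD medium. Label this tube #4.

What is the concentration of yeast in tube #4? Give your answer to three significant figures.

Step 1: 0.32 mL + 1050 μL = 1.37 mL total → factor 1.37/0.32 = 4.2812
Step 2: 200 μL + 4800 μL = 5000 μL total → factor 5000/200 = 25
Step 3: 260 μL + 12.4 mL = 12660 μL total → factor 12660/260 = 48.692
Step 4: 50 μL brought to 0.4 mL → factor 400/50 = 8
Overall dilution factor = 4.2812 × 25 × 48.692 × 8 = 41693
Final = 1.00 × 10^6 cells/mL / 41693 = 24.0 cells/mL

24.0 cells/mL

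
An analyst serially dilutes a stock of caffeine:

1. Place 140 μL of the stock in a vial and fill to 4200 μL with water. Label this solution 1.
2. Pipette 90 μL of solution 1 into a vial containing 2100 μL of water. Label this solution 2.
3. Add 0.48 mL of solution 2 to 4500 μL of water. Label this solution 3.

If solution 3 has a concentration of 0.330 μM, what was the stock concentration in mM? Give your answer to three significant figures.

2.50 mM

Step 1: 140 μL brought to 4200 μL → factor 4200/140 = 30
Step 2: 90 μL + 2100 μL = 2190 μL total → factor 2190/90 = 24.333
Step 3: 0.48 mL + 4500 μL = 4.98 mL total → factor 4.98/0.48 = 10.375
Overall dilution factor = 30 × 24.333 × 10.375 = 7573.8
Stock = 0.330 μM × 7573.8 = 2499 μM = 2.50 mM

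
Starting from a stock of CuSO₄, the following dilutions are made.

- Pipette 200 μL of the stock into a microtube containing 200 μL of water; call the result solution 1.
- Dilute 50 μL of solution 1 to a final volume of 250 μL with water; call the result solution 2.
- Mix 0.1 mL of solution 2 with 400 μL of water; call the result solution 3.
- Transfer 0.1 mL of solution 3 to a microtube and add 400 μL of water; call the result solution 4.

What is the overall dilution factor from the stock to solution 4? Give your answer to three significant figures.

250

Step 1: 200 μL + 200 μL = 400 μL total → factor 400/200 = 2
Step 2: 50 μL brought to 250 μL → factor 250/50 = 5
Step 3: 0.1 mL + 400 μL = 0.5 mL total → factor 0.5/0.1 = 5
Step 4: 0.1 mL + 400 μL = 0.5 mL total → factor 0.5/0.1 = 5
Overall dilution factor = 2 × 5 × 5 × 5 = 250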